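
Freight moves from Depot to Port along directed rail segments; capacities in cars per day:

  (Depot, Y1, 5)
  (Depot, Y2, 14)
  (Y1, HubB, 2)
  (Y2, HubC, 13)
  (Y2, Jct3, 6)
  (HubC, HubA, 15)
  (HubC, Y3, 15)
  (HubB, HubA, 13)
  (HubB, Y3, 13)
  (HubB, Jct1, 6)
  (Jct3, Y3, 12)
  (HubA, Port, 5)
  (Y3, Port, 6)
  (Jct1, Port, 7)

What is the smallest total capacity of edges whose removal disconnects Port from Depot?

13

Augment Depot→Y1→HubB→HubA→Port: bottleneck 2, flow now 2.
Augment Depot→Y2→HubC→HubA→Port: bottleneck 3, flow now 5.
Augment Depot→Y2→HubC→Y3→Port: bottleneck 6, flow now 11.
Augment Depot→Y2→HubC→HubA→HubB→Jct1→Port: bottleneck 2, flow now 13. (uses reverse residual edge)
No augmenting path remains; maximum flow = 13.
By max-flow min-cut, the minimum cut capacity equals the max flow.
In the residual graph, reachable from Depot: {Depot, Y1, Y2, HubC, Jct3, HubA, Y3}.
Min-cut edges: Y1→HubB (2), HubA→Port (5), Y3→Port (6); capacity 2 + 5 + 6 = 13.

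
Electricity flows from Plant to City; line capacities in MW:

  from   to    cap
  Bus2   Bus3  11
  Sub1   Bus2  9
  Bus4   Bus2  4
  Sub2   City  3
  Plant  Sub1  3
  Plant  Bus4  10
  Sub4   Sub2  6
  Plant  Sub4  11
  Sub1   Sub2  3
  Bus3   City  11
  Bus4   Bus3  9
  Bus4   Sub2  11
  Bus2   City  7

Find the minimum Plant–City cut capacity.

16

Augment Plant→Bus4→Bus3→City: bottleneck 9, flow now 9.
Augment Plant→Bus4→Sub2→City: bottleneck 1, flow now 10.
Augment Plant→Sub1→Sub2→City: bottleneck 2, flow now 12.
Augment Plant→Sub1→Bus2→City: bottleneck 1, flow now 13.
Augment Plant→Sub4→Sub2→Bus4→Bus2→City: bottleneck 1, flow now 14. (uses reverse residual edge)
Augment Plant→Sub4→Sub2→Sub1→Bus2→City: bottleneck 2, flow now 16. (uses reverse residual edge)
No augmenting path remains; maximum flow = 16.
By max-flow min-cut, the minimum cut capacity equals the max flow.
In the residual graph, reachable from Plant: {Plant, Sub4, Sub2}.
Min-cut edges: Plant→Bus4 (10), Plant→Sub1 (3), Sub2→City (3); capacity 10 + 3 + 3 = 16.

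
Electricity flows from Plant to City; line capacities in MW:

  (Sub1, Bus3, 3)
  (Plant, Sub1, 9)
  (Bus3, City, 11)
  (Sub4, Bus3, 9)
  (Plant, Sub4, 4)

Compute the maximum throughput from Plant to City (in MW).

Augment Plant→Sub1→Bus3→City: bottleneck 3, flow now 3.
Augment Plant→Sub4→Bus3→City: bottleneck 4, flow now 7.
No augmenting path remains; maximum flow = 7.
In the residual graph, reachable from Plant: {Plant, Sub1}.
Min-cut edges: Plant→Sub4 (4), Sub1→Bus3 (3); capacity 4 + 3 = 7.
This cut is saturated, so no flow can exceed 7.

7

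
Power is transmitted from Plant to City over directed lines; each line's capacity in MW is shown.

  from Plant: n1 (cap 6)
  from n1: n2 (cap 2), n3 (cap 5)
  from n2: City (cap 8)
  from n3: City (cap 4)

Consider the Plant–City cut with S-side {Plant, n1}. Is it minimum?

Given cut capacity: 2 + 5 = 7.
Augment Plant→n1→n2→City: bottleneck 2, flow now 2.
Augment Plant→n1→n3→City: bottleneck 4, flow now 6.
No augmenting path remains; maximum flow = 6.
In the residual graph, reachable from Plant: {Plant}.
Min-cut edges: Plant→n1 (6); capacity 6 = 6.
Cut capacity 7 exceeds the max flow 6, so it is not minimum.

No — its capacity is 7, but the minimum cut has capacity 6.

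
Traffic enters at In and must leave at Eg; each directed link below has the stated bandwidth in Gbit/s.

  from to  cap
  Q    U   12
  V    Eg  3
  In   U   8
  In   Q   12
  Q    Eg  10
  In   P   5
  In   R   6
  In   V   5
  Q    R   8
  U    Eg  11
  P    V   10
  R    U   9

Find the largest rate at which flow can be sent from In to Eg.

24

Augment In→Q→Eg: bottleneck 10, flow now 10.
Augment In→U→Eg: bottleneck 8, flow now 18.
Augment In→V→Eg: bottleneck 3, flow now 21.
Augment In→Q→U→Eg: bottleneck 2, flow now 23.
Augment In→R→U→Eg: bottleneck 1, flow now 24.
No augmenting path remains; maximum flow = 24.
In the residual graph, reachable from In: {In, P, Q, R, U, V}.
Min-cut edges: Q→Eg (10), U→Eg (11), V→Eg (3); capacity 10 + 11 + 3 = 24.
This cut is saturated, so no flow can exceed 24.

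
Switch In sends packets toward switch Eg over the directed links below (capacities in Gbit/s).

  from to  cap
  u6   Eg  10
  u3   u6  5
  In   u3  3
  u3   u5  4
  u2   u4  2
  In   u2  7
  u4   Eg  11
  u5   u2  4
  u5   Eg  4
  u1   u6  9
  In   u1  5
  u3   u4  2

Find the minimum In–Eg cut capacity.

10

Augment In→u1→u6→Eg: bottleneck 5, flow now 5.
Augment In→u2→u4→Eg: bottleneck 2, flow now 7.
Augment In→u3→u4→Eg: bottleneck 2, flow now 9.
Augment In→u3→u5→Eg: bottleneck 1, flow now 10.
No augmenting path remains; maximum flow = 10.
By max-flow min-cut, the minimum cut capacity equals the max flow.
In the residual graph, reachable from In: {In, u2}.
Min-cut edges: In→u1 (5), In→u3 (3), u2→u4 (2); capacity 5 + 3 + 2 = 10.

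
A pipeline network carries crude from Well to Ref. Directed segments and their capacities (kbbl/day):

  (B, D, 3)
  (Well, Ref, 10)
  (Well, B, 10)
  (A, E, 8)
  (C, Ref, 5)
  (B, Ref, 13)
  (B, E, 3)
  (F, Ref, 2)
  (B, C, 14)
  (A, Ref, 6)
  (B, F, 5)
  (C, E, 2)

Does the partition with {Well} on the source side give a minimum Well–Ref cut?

Yes — it is a minimum cut (capacity 20).

Given cut capacity: 10 + 10 = 20.
Augment Well→Ref: bottleneck 10, flow now 10.
Augment Well→B→Ref: bottleneck 10, flow now 20.
No augmenting path remains; maximum flow = 20.
Cut capacity 20 equals the max flow, so it is a minimum cut.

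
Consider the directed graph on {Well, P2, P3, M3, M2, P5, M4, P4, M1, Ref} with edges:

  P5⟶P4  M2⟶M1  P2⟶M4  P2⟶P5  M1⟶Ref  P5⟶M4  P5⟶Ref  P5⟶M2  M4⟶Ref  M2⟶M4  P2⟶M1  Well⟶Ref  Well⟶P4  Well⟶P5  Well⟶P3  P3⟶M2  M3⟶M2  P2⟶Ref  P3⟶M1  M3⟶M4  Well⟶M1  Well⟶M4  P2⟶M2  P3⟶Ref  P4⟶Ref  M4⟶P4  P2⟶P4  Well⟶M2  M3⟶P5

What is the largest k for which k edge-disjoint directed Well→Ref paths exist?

Assign every edge capacity 1; by Menger, the answer equals the max flow.
Path Well→Ref (+1); total 1.
Path Well→P3→Ref (+1); total 2.
Path Well→P5→Ref (+1); total 3.
Path Well→M4→Ref (+1); total 4.
Path Well→P4→Ref (+1); total 5.
Path Well→M1→Ref (+1); total 6.
No residual Well→Ref path; max flow = 6.
Certifying cut of size 6: {M1→Ref, M4→Ref, P4→Ref, Well→P3, Well→P5, Well→Ref}.

6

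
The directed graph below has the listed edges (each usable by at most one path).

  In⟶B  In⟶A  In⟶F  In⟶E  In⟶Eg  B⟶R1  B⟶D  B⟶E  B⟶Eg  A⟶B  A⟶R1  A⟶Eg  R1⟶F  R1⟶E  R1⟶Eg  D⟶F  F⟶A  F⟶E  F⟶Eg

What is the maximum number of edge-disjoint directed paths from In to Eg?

4

Assign every edge capacity 1; by Menger, the answer equals the max flow.
Path In→Eg (+1); total 1.
Path In→B→Eg (+1); total 2.
Path In→A→Eg (+1); total 3.
Path In→F→Eg (+1); total 4.
No residual In→Eg path; max flow = 4.
Certifying cut of size 4: {In→A, In→B, In→Eg, In→F}.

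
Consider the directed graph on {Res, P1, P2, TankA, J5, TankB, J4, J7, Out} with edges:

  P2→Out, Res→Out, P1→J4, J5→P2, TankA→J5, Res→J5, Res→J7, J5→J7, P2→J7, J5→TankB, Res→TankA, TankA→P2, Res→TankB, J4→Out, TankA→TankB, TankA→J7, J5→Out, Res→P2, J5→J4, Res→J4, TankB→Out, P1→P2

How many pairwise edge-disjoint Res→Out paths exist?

5

Assign every edge capacity 1; by Menger, the answer equals the max flow.
Path Res→Out (+1); total 1.
Path Res→P2→Out (+1); total 2.
Path Res→J5→Out (+1); total 3.
Path Res→TankB→Out (+1); total 4.
Path Res→J4→Out (+1); total 5.
No residual Res→Out path; max flow = 5.
Certifying cut of size 5: {J4→Out, J5→Out, P2→Out, Res→Out, TankB→Out}.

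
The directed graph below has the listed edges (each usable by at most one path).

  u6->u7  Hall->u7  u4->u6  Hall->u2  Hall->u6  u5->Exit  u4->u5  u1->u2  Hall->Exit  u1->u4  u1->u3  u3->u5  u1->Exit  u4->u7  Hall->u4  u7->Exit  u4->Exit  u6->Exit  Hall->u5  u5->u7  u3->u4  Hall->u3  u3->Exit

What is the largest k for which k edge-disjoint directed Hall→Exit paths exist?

6

Assign every edge capacity 1; by Menger, the answer equals the max flow.
Path Hall→Exit (+1); total 1.
Path Hall→u3→Exit (+1); total 2.
Path Hall→u4→Exit (+1); total 3.
Path Hall→u5→Exit (+1); total 4.
Path Hall→u6→Exit (+1); total 5.
Path Hall→u7→Exit (+1); total 6.
No residual Hall→Exit path; max flow = 6.
Certifying cut of size 6: {Hall→Exit, Hall→u3, Hall→u4, Hall→u5, Hall→u6, Hall→u7}.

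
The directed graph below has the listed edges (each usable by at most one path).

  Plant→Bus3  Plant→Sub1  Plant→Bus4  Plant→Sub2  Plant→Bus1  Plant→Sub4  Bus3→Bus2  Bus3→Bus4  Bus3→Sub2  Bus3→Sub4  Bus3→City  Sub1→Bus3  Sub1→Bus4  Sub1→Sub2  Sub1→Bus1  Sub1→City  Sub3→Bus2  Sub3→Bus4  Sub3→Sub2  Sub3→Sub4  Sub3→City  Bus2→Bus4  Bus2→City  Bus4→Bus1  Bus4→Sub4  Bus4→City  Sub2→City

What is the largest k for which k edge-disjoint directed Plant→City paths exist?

Assign every edge capacity 1; by Menger, the answer equals the max flow.
Path Plant→Bus3→City (+1); total 1.
Path Plant→Sub1→City (+1); total 2.
Path Plant→Bus4→City (+1); total 3.
Path Plant→Sub2→City (+1); total 4.
No residual Plant→City path; max flow = 4.
Certifying cut of size 4: {Plant→Bus3, Plant→Bus4, Plant→Sub1, Plant→Sub2}.

4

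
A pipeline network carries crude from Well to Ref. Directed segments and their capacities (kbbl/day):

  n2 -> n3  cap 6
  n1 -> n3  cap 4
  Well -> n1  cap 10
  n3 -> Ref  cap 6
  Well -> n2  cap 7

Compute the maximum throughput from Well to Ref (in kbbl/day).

Augment Well→n1→n3→Ref: bottleneck 4, flow now 4.
Augment Well→n2→n3→Ref: bottleneck 2, flow now 6.
No augmenting path remains; maximum flow = 6.
In the residual graph, reachable from Well: {Well, n1, n2, n3}.
Min-cut edges: n3→Ref (6); capacity 6 = 6.
This cut is saturated, so no flow can exceed 6.

6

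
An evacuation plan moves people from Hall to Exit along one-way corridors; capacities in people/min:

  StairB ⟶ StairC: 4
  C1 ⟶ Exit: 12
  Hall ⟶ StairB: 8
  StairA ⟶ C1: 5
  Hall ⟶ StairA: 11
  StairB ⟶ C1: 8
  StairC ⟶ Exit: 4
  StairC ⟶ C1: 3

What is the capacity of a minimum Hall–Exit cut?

Augment Hall→StairB→C1→Exit: bottleneck 8, flow now 8.
Augment Hall→StairA→C1→Exit: bottleneck 4, flow now 12.
Augment Hall→StairA→C1→StairB→StairC→Exit: bottleneck 1, flow now 13. (uses reverse residual edge)
No augmenting path remains; maximum flow = 13.
By max-flow min-cut, the minimum cut capacity equals the max flow.
In the residual graph, reachable from Hall: {Hall, StairA}.
Min-cut edges: Hall→StairB (8), StairA→C1 (5); capacity 8 + 5 = 13.

13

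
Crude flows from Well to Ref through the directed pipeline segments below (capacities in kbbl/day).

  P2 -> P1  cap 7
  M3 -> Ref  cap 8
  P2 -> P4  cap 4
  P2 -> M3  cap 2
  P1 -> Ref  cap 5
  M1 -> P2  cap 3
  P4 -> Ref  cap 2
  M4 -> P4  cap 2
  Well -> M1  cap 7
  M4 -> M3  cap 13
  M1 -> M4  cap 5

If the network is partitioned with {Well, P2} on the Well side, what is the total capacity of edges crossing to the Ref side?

20

Edges leaving {Well, P2}: Well→M1 (7), P2→P1 (7), P2→M3 (2), P2→P4 (4).
Cut capacity = 7 + 7 + 2 + 4 = 20.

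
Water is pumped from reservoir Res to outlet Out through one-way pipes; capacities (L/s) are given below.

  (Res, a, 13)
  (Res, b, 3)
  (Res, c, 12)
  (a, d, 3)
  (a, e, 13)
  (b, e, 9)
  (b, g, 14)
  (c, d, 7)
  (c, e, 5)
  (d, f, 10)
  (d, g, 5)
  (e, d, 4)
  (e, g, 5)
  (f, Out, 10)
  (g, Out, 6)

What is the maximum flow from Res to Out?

Augment Res→b→g→Out: bottleneck 3, flow now 3.
Augment Res→a→d→f→Out: bottleneck 3, flow now 6.
Augment Res→a→e→g→Out: bottleneck 3, flow now 9.
Augment Res→c→d→f→Out: bottleneck 7, flow now 16.
No augmenting path remains; maximum flow = 16.
In the residual graph, reachable from Res: {Res, a, b, c, d, e, g}.
Min-cut edges: d→f (10), g→Out (6); capacity 10 + 6 = 16.
This cut is saturated, so no flow can exceed 16.

16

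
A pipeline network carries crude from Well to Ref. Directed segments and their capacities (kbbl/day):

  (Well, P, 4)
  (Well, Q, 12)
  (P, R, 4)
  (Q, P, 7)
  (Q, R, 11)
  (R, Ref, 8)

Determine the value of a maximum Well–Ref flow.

8

Augment Well→P→R→Ref: bottleneck 4, flow now 4.
Augment Well→Q→R→Ref: bottleneck 4, flow now 8.
No augmenting path remains; maximum flow = 8.
In the residual graph, reachable from Well: {Well, P, Q, R}.
Min-cut edges: R→Ref (8); capacity 8 = 8.
This cut is saturated, so no flow can exceed 8.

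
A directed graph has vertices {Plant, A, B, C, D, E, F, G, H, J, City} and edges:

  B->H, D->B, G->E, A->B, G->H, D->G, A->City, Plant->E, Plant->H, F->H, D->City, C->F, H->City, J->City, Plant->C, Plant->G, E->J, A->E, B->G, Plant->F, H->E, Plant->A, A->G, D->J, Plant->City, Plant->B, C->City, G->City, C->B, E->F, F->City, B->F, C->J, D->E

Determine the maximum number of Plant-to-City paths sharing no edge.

7

Assign every edge capacity 1; by Menger, the answer equals the max flow.
Path Plant→City (+1); total 1.
Path Plant→A→City (+1); total 2.
Path Plant→C→City (+1); total 3.
Path Plant→F→City (+1); total 4.
Path Plant→G→City (+1); total 5.
Path Plant→H→City (+1); total 6.
Path Plant→E→J→City (+1); total 7.
No residual Plant→City path; max flow = 7.
Certifying cut of size 7: {E→J, F→City, G→City, H→City, Plant→A, Plant→C, Plant→City}.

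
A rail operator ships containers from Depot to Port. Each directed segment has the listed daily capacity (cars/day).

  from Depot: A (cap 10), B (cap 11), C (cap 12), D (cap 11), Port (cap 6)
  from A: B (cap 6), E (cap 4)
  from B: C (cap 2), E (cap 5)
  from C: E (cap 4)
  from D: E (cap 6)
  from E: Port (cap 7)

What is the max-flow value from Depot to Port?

Augment Depot→Port: bottleneck 6, flow now 6.
Augment Depot→A→E→Port: bottleneck 4, flow now 10.
Augment Depot→B→E→Port: bottleneck 3, flow now 13.
No augmenting path remains; maximum flow = 13.
In the residual graph, reachable from Depot: {Depot, A, B, C, D, E}.
Min-cut edges: Depot→Port (6), E→Port (7); capacity 6 + 7 = 13.
This cut is saturated, so no flow can exceed 13.

13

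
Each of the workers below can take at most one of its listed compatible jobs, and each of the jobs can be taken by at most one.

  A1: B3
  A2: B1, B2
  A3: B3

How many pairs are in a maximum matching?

Unit-capacity flow: source→left, listed edges, right→sink; max matching = max flow.
Augmenting path A1→B3 (+1); matched 1.
Augmenting path A2→B1 (+1); matched 2.
No augmenting path remains; maximum matching = 2.
König certificate: {A2, B3} is a vertex cover of size 2 (every listed pair touches it), so no matching can be larger.

2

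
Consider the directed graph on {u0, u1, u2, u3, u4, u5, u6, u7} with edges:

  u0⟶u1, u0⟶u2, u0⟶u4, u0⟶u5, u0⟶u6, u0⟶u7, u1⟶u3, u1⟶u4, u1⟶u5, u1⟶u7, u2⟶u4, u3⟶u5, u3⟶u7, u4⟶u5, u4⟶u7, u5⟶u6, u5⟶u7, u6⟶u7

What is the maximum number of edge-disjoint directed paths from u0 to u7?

5

Assign every edge capacity 1; by Menger, the answer equals the max flow.
Path u0→u7 (+1); total 1.
Path u0→u1→u7 (+1); total 2.
Path u0→u4→u7 (+1); total 3.
Path u0→u5→u7 (+1); total 4.
Path u0→u6→u7 (+1); total 5.
No residual u0→u7 path; max flow = 5.
Certifying cut of size 5: {u0→u1, u0→u7, u4→u7, u5→u7, u6→u7}.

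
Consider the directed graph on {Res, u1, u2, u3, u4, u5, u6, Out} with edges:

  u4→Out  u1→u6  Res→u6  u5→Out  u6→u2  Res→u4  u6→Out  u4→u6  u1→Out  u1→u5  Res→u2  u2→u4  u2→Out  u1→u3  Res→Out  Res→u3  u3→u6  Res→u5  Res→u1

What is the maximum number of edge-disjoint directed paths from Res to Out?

6

Assign every edge capacity 1; by Menger, the answer equals the max flow.
Path Res→Out (+1); total 1.
Path Res→u1→Out (+1); total 2.
Path Res→u2→Out (+1); total 3.
Path Res→u4→Out (+1); total 4.
Path Res→u5→Out (+1); total 5.
Path Res→u6→Out (+1); total 6.
No residual Res→Out path; max flow = 6.
Certifying cut of size 6: {Res→Out, Res→u1, Res→u5, u2→Out, u4→Out, u6→Out}.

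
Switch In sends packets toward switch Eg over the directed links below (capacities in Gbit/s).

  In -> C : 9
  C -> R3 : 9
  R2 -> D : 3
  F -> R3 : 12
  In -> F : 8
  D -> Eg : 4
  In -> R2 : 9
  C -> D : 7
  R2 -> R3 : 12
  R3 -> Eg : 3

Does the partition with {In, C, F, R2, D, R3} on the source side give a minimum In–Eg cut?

Yes — it is a minimum cut (capacity 7).

Given cut capacity: 4 + 3 = 7.
Augment In→C→D→Eg: bottleneck 4, flow now 4.
Augment In→C→R3→Eg: bottleneck 3, flow now 7.
No augmenting path remains; maximum flow = 7.
Cut capacity 7 equals the max flow, so it is a minimum cut.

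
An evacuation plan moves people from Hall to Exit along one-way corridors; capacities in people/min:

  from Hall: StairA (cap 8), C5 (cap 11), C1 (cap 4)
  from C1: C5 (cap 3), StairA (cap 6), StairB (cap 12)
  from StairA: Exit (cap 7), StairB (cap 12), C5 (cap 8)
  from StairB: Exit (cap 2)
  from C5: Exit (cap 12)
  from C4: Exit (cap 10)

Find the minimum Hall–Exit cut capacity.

Augment Hall→StairA→Exit: bottleneck 7, flow now 7.
Augment Hall→C5→Exit: bottleneck 11, flow now 18.
Augment Hall→C1→StairB→Exit: bottleneck 2, flow now 20.
Augment Hall→C1→C5→Exit: bottleneck 1, flow now 21.
No augmenting path remains; maximum flow = 21.
By max-flow min-cut, the minimum cut capacity equals the max flow.
In the residual graph, reachable from Hall: {Hall, C1, StairA, StairB, C5}.
Min-cut edges: StairA→Exit (7), StairB→Exit (2), C5→Exit (12); capacity 7 + 2 + 12 = 21.

21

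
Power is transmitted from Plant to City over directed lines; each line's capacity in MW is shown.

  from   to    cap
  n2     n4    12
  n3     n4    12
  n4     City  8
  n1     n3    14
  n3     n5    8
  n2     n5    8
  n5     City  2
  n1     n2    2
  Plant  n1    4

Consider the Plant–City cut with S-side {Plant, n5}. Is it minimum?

No — its capacity is 6, but the minimum cut has capacity 4.

Given cut capacity: 4 + 2 = 6.
Augment Plant→n1→n2→n4→City: bottleneck 2, flow now 2.
Augment Plant→n1→n3→n4→City: bottleneck 2, flow now 4.
No augmenting path remains; maximum flow = 4.
In the residual graph, reachable from Plant: {Plant}.
Min-cut edges: Plant→n1 (4); capacity 4 = 4.
Cut capacity 6 exceeds the max flow 4, so it is not minimum.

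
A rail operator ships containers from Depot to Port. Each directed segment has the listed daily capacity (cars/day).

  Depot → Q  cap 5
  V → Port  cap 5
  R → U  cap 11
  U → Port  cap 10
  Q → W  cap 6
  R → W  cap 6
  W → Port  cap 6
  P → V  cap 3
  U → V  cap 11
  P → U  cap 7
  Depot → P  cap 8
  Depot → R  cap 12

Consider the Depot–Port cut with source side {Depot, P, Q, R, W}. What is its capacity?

27

Edges leaving {Depot, P, Q, R, W}: P→U (7), P→V (3), R→U (11), W→Port (6).
Cut capacity = 7 + 3 + 11 + 6 = 27.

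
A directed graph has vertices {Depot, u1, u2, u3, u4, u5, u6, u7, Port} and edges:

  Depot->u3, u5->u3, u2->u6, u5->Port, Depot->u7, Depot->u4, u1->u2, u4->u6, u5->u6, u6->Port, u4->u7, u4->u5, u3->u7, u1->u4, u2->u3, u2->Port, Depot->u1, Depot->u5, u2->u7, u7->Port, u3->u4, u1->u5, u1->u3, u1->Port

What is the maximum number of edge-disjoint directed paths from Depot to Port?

Assign every edge capacity 1; by Menger, the answer equals the max flow.
Path Depot→u1→Port (+1); total 1.
Path Depot→u5→Port (+1); total 2.
Path Depot→u7→Port (+1); total 3.
Path Depot→u4→u6→Port (+1); total 4.
No residual Depot→Port path; max flow = 4.
Certifying cut of size 4: {Depot→u1, u5→Port, u6→Port, u7→Port}.

4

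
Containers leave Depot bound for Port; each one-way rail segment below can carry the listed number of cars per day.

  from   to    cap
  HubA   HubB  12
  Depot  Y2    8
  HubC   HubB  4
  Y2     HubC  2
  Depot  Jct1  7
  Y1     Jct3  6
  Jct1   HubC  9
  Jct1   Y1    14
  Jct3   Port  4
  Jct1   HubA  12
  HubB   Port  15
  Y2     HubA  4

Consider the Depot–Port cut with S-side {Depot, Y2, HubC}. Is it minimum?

No — its capacity is 15, but the minimum cut has capacity 13.

Given cut capacity: 7 + 4 + 4 = 15.
Augment Depot→Y2→HubA→HubB→Port: bottleneck 4, flow now 4.
Augment Depot→Y2→HubC→HubB→Port: bottleneck 2, flow now 6.
Augment Depot→Jct1→HubA→HubB→Port: bottleneck 7, flow now 13.
No augmenting path remains; maximum flow = 13.
In the residual graph, reachable from Depot: {Depot, Y2}.
Min-cut edges: Depot→Jct1 (7), Y2→HubA (4), Y2→HubC (2); capacity 7 + 4 + 2 = 13.
Cut capacity 15 exceeds the max flow 13, so it is not minimum.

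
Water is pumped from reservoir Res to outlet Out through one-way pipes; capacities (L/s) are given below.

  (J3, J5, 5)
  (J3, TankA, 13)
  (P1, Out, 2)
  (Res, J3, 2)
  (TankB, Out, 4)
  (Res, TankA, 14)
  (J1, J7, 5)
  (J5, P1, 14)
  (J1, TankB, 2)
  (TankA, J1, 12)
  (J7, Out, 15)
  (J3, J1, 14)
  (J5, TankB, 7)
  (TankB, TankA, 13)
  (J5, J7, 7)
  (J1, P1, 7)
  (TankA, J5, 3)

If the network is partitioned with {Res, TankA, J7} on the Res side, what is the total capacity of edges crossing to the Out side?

32

Edges leaving {Res, TankA, J7}: Res→J3 (2), TankA→J1 (12), TankA→J5 (3), J7→Out (15).
Cut capacity = 2 + 12 + 3 + 15 = 32.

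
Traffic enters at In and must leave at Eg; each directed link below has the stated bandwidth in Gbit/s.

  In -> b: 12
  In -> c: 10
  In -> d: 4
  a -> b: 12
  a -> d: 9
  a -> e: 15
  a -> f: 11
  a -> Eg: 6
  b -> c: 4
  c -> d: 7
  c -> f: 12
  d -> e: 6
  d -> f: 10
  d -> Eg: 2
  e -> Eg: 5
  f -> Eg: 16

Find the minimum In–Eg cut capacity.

Augment In→d→Eg: bottleneck 2, flow now 2.
Augment In→c→f→Eg: bottleneck 10, flow now 12.
Augment In→d→e→Eg: bottleneck 2, flow now 14.
Augment In→b→c→f→Eg: bottleneck 2, flow now 16.
Augment In→b→c→d→e→Eg: bottleneck 2, flow now 18.
No augmenting path remains; maximum flow = 18.
By max-flow min-cut, the minimum cut capacity equals the max flow.
In the residual graph, reachable from In: {In, b}.
Min-cut edges: In→c (10), In→d (4), b→c (4); capacity 10 + 4 + 4 = 18.

18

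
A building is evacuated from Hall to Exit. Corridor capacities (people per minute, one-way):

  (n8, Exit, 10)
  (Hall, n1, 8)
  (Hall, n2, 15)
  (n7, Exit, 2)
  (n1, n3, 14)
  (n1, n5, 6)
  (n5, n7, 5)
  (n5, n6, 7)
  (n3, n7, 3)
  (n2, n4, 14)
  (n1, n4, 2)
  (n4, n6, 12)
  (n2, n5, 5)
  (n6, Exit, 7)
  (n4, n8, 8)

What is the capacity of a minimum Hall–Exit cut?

Augment Hall→n1→n3→n7→Exit: bottleneck 2, flow now 2.
Augment Hall→n1→n4→n6→Exit: bottleneck 2, flow now 4.
Augment Hall→n1→n5→n6→Exit: bottleneck 4, flow now 8.
Augment Hall→n2→n4→n6→Exit: bottleneck 1, flow now 9.
Augment Hall→n2→n4→n8→Exit: bottleneck 8, flow now 17.
No augmenting path remains; maximum flow = 17.
By max-flow min-cut, the minimum cut capacity equals the max flow.
In the residual graph, reachable from Hall: {Hall, n1, n2, n3, n4, n5, n6, n7}.
Min-cut edges: n4→n8 (8), n6→Exit (7), n7→Exit (2); capacity 8 + 7 + 2 = 17.

17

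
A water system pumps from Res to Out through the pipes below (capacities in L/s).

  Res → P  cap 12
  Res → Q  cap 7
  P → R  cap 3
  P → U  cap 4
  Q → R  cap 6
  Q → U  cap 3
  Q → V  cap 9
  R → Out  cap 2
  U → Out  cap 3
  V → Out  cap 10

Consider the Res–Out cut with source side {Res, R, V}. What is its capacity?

Edges leaving {Res, R, V}: Res→P (12), Res→Q (7), R→Out (2), V→Out (10).
Cut capacity = 12 + 7 + 2 + 10 = 31.

31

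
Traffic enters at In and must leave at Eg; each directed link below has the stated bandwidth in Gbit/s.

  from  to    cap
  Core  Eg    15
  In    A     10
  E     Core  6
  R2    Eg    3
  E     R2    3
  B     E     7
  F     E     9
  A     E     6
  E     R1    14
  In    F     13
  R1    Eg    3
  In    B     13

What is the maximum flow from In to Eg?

Augment In→A→E→R2→Eg: bottleneck 3, flow now 3.
Augment In→A→E→Core→Eg: bottleneck 3, flow now 6.
Augment In→B→E→Core→Eg: bottleneck 3, flow now 9.
Augment In→B→E→R1→Eg: bottleneck 3, flow now 12.
No augmenting path remains; maximum flow = 12.
In the residual graph, reachable from In: {In, A, B, F, E, R1}.
Min-cut edges: E→R2 (3), E→Core (6), R1→Eg (3); capacity 3 + 6 + 3 = 12.
This cut is saturated, so no flow can exceed 12.

12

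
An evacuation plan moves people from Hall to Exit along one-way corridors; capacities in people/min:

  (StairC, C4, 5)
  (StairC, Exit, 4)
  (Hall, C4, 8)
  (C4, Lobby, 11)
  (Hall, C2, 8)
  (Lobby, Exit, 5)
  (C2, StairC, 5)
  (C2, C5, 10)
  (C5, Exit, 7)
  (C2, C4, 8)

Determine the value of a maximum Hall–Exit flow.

13

Augment Hall→C4→Lobby→Exit: bottleneck 5, flow now 5.
Augment Hall→C2→StairC→Exit: bottleneck 4, flow now 9.
Augment Hall→C2→C5→Exit: bottleneck 4, flow now 13.
No augmenting path remains; maximum flow = 13.
In the residual graph, reachable from Hall: {Hall, C4, Lobby}.
Min-cut edges: Hall→C2 (8), Lobby→Exit (5); capacity 8 + 5 = 13.
This cut is saturated, so no flow can exceed 13.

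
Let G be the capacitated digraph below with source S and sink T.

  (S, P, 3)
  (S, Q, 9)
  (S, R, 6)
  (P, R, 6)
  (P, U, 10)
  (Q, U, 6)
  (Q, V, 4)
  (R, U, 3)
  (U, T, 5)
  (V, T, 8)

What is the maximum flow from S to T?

Augment S→P→U→T: bottleneck 3, flow now 3.
Augment S→Q→U→T: bottleneck 2, flow now 5.
Augment S→Q→V→T: bottleneck 4, flow now 9.
No augmenting path remains; maximum flow = 9.
In the residual graph, reachable from S: {S, P, Q, R, U}.
Min-cut edges: Q→V (4), U→T (5); capacity 4 + 5 = 9.
This cut is saturated, so no flow can exceed 9.

9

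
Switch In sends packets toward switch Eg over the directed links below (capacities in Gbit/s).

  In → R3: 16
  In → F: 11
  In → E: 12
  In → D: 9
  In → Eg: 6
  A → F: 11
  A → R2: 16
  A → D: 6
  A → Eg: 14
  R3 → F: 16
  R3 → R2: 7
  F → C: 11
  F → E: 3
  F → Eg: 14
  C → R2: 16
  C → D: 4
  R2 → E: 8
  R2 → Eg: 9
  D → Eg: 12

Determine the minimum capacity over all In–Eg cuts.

41

Augment In→Eg: bottleneck 6, flow now 6.
Augment In→F→Eg: bottleneck 11, flow now 17.
Augment In→D→Eg: bottleneck 9, flow now 26.
Augment In→R3→F→Eg: bottleneck 3, flow now 29.
Augment In→R3→R2→Eg: bottleneck 7, flow now 36.
Augment In→R3→F→C→R2→Eg: bottleneck 2, flow now 38.
Augment In→R3→F→C→D→Eg: bottleneck 3, flow now 41.
No augmenting path remains; maximum flow = 41.
By max-flow min-cut, the minimum cut capacity equals the max flow.
In the residual graph, reachable from In: {In, R3, F, C, R2, E, D}.
Min-cut edges: In→Eg (6), F→Eg (14), R2→Eg (9), D→Eg (12); capacity 6 + 14 + 9 + 12 = 41.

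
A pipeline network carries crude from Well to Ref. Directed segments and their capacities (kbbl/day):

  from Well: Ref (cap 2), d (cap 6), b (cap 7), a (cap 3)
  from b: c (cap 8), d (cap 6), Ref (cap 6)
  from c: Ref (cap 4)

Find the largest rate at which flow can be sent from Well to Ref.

9

Augment Well→Ref: bottleneck 2, flow now 2.
Augment Well→b→Ref: bottleneck 6, flow now 8.
Augment Well→b→c→Ref: bottleneck 1, flow now 9.
No augmenting path remains; maximum flow = 9.
In the residual graph, reachable from Well: {Well, a, d}.
Min-cut edges: Well→b (7), Well→Ref (2); capacity 7 + 2 = 9.
This cut is saturated, so no flow can exceed 9.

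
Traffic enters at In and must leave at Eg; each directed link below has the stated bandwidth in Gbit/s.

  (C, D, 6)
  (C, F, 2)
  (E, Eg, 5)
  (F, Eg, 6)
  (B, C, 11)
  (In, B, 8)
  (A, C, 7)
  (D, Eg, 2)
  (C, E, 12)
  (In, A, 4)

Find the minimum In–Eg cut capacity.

9

Augment In→A→C→D→Eg: bottleneck 2, flow now 2.
Augment In→A→C→E→Eg: bottleneck 2, flow now 4.
Augment In→B→C→E→Eg: bottleneck 3, flow now 7.
Augment In→B→C→F→Eg: bottleneck 2, flow now 9.
No augmenting path remains; maximum flow = 9.
By max-flow min-cut, the minimum cut capacity equals the max flow.
In the residual graph, reachable from In: {In, A, B, C, D, E}.
Min-cut edges: C→F (2), D→Eg (2), E→Eg (5); capacity 2 + 2 + 5 = 9.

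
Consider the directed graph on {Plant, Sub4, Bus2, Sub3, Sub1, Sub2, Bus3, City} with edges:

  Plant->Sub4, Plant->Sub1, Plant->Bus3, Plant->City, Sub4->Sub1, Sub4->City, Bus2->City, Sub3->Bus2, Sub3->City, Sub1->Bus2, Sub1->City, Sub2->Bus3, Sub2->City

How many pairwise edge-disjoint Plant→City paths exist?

3

Assign every edge capacity 1; by Menger, the answer equals the max flow.
Path Plant→City (+1); total 1.
Path Plant→Sub4→City (+1); total 2.
Path Plant→Sub1→City (+1); total 3.
No residual Plant→City path; max flow = 3.
Certifying cut of size 3: {Plant→City, Plant→Sub1, Plant→Sub4}.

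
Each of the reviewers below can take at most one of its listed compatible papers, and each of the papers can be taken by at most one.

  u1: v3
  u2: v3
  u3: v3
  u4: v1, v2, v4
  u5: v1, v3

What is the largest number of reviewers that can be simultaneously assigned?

Unit-capacity flow: source→left, listed edges, right→sink; max matching = max flow.
Augmenting path u1→v3 (+1); matched 1.
Augmenting path u4→v1 (+1); matched 2.
Augmenting path u5→v1→u4→v2 (+1); matched 3.
No augmenting path remains; maximum matching = 3.
König certificate: {u4, u5, v3} is a vertex cover of size 3 (every listed pair touches it), so no matching can be larger.

3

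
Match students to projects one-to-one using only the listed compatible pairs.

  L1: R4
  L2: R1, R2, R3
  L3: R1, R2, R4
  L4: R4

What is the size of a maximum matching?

Unit-capacity flow: source→left, listed edges, right→sink; max matching = max flow.
Augmenting path L1→R4 (+1); matched 1.
Augmenting path L2→R1 (+1); matched 2.
Augmenting path L3→R2 (+1); matched 3.
No augmenting path remains; maximum matching = 3.
König certificate: {L2, L3, R4} is a vertex cover of size 3 (every listed pair touches it), so no matching can be larger.

3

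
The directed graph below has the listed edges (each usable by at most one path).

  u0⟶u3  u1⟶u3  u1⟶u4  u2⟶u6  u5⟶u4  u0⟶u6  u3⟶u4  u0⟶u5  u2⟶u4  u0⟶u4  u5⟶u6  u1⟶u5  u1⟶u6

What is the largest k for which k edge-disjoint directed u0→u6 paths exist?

2

Assign every edge capacity 1; by Menger, the answer equals the max flow.
Path u0→u6 (+1); total 1.
Path u0→u5→u6 (+1); total 2.
No residual u0→u6 path; max flow = 2.
Certifying cut of size 2: {u0→u5, u0→u6}.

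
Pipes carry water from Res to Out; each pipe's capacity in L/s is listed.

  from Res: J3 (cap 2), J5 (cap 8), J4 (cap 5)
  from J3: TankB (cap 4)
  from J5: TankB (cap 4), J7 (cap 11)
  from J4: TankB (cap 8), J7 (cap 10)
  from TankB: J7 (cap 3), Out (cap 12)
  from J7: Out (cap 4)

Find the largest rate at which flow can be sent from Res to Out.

15

Augment Res→J3→TankB→Out: bottleneck 2, flow now 2.
Augment Res→J5→TankB→Out: bottleneck 4, flow now 6.
Augment Res→J5→J7→Out: bottleneck 4, flow now 10.
Augment Res→J4→TankB→Out: bottleneck 5, flow now 15.
No augmenting path remains; maximum flow = 15.
In the residual graph, reachable from Res: {Res}.
Min-cut edges: Res→J3 (2), Res→J5 (8), Res→J4 (5); capacity 2 + 8 + 5 = 15.
This cut is saturated, so no flow can exceed 15.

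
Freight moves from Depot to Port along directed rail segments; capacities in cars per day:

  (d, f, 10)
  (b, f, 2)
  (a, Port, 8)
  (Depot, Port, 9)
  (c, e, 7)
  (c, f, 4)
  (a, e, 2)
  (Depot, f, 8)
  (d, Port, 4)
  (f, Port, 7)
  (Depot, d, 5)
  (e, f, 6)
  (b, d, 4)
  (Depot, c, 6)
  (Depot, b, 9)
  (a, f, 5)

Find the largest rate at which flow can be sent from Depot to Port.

20

Augment Depot→Port: bottleneck 9, flow now 9.
Augment Depot→d→Port: bottleneck 4, flow now 13.
Augment Depot→f→Port: bottleneck 7, flow now 20.
No augmenting path remains; maximum flow = 20.
In the residual graph, reachable from Depot: {Depot, b, c, d, e, f}.
Min-cut edges: Depot→Port (9), d→Port (4), f→Port (7); capacity 9 + 4 + 7 = 20.
This cut is saturated, so no flow can exceed 20.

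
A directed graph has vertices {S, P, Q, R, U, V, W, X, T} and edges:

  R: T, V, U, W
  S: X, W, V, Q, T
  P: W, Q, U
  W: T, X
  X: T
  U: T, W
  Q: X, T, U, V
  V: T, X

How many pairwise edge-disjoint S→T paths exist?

Assign every edge capacity 1; by Menger, the answer equals the max flow.
Path S→T (+1); total 1.
Path S→Q→T (+1); total 2.
Path S→V→T (+1); total 3.
Path S→W→T (+1); total 4.
Path S→X→T (+1); total 5.
No residual S→T path; max flow = 5.
Certifying cut of size 5: {S→Q, S→T, S→V, S→W, S→X}.

5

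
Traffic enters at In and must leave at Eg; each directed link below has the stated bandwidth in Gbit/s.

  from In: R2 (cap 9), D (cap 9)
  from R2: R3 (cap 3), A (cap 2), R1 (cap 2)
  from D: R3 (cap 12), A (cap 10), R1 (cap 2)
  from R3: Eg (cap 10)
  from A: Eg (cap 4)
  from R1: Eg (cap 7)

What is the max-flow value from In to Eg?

Augment In→R2→R3→Eg: bottleneck 3, flow now 3.
Augment In→R2→A→Eg: bottleneck 2, flow now 5.
Augment In→R2→R1→Eg: bottleneck 2, flow now 7.
Augment In→D→R3→Eg: bottleneck 7, flow now 14.
Augment In→D→A→Eg: bottleneck 2, flow now 16.
No augmenting path remains; maximum flow = 16.
In the residual graph, reachable from In: {In, R2}.
Min-cut edges: In→D (9), R2→R3 (3), R2→A (2), R2→R1 (2); capacity 9 + 3 + 2 + 2 = 16.
This cut is saturated, so no flow can exceed 16.

16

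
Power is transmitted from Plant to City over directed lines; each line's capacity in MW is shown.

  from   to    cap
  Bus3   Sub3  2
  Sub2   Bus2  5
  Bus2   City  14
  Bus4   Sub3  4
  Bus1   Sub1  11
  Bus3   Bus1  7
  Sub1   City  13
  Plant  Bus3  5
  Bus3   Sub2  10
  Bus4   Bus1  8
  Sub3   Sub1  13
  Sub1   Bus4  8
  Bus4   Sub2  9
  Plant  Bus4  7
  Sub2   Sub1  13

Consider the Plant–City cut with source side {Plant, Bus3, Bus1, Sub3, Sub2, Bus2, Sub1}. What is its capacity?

42

Edges leaving {Plant, Bus3, Bus1, Sub3, Sub2, Bus2, Sub1}: Plant→Bus4 (7), Bus2→City (14), Sub1→Bus4 (8), Sub1→City (13).
Cut capacity = 7 + 14 + 8 + 13 = 42.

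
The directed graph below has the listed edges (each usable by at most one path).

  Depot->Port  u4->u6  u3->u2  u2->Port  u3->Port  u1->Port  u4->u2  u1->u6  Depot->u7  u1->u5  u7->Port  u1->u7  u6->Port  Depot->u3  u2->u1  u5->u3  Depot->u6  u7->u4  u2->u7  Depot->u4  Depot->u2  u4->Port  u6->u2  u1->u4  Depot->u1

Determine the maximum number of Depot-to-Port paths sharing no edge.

7

Assign every edge capacity 1; by Menger, the answer equals the max flow.
Path Depot→Port (+1); total 1.
Path Depot→u1→Port (+1); total 2.
Path Depot→u2→Port (+1); total 3.
Path Depot→u3→Port (+1); total 4.
Path Depot→u4→Port (+1); total 5.
Path Depot→u6→Port (+1); total 6.
Path Depot→u7→Port (+1); total 7.
No residual Depot→Port path; max flow = 7.
Certifying cut of size 7: {Depot→Port, Depot→u1, Depot→u2, Depot→u3, Depot→u4, Depot→u6, Depot→u7}.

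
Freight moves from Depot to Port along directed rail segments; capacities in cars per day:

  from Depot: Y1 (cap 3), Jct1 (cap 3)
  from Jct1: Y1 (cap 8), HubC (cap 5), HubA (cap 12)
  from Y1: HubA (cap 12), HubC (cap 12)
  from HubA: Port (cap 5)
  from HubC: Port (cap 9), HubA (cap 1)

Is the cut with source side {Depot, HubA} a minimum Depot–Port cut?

Given cut capacity: 3 + 3 + 5 = 11.
Augment Depot→Jct1→HubA→Port: bottleneck 3, flow now 3.
Augment Depot→Y1→HubA→Port: bottleneck 2, flow now 5.
Augment Depot→Y1→HubC→Port: bottleneck 1, flow now 6.
No augmenting path remains; maximum flow = 6.
In the residual graph, reachable from Depot: {Depot}.
Min-cut edges: Depot→Jct1 (3), Depot→Y1 (3); capacity 3 + 3 = 6.
Cut capacity 11 exceeds the max flow 6, so it is not minimum.

No — its capacity is 11, but the minimum cut has capacity 6.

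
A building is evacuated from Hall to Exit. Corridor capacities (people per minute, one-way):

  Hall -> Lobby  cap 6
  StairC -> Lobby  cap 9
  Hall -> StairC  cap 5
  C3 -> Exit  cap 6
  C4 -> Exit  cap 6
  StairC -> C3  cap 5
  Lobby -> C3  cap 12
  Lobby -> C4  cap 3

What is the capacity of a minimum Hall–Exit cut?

9

Augment Hall→Lobby→C4→Exit: bottleneck 3, flow now 3.
Augment Hall→Lobby→C3→Exit: bottleneck 3, flow now 6.
Augment Hall→StairC→C3→Exit: bottleneck 3, flow now 9.
No augmenting path remains; maximum flow = 9.
By max-flow min-cut, the minimum cut capacity equals the max flow.
In the residual graph, reachable from Hall: {Hall, Lobby, StairC, C3}.
Min-cut edges: Lobby→C4 (3), C3→Exit (6); capacity 3 + 6 = 9.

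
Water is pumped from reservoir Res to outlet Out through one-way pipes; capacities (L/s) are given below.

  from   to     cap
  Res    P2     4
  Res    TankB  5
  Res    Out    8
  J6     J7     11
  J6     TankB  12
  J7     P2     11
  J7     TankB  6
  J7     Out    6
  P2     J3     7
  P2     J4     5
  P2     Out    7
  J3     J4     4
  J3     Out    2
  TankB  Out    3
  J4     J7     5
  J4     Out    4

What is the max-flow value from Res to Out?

15

Augment Res→Out: bottleneck 8, flow now 8.
Augment Res→P2→Out: bottleneck 4, flow now 12.
Augment Res→TankB→Out: bottleneck 3, flow now 15.
No augmenting path remains; maximum flow = 15.
In the residual graph, reachable from Res: {Res, TankB}.
Min-cut edges: Res→P2 (4), Res→Out (8), TankB→Out (3); capacity 4 + 8 + 3 = 15.
This cut is saturated, so no flow can exceed 15.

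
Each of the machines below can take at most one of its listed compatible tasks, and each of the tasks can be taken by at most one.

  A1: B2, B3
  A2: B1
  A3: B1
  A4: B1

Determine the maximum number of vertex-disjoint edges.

Unit-capacity flow: source→left, listed edges, right→sink; max matching = max flow.
Augmenting path A1→B2 (+1); matched 1.
Augmenting path A2→B1 (+1); matched 2.
No augmenting path remains; maximum matching = 2.
König certificate: {A1, B1} is a vertex cover of size 2 (every listed pair touches it), so no matching can be larger.

2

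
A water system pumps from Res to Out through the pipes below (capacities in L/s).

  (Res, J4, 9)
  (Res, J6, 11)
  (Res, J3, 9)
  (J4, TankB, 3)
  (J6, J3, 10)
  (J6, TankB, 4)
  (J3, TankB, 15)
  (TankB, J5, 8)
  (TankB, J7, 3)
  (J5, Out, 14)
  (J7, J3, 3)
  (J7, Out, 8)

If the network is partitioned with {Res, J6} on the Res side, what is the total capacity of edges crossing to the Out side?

32

Edges leaving {Res, J6}: Res→J4 (9), Res→J3 (9), J6→J3 (10), J6→TankB (4).
Cut capacity = 9 + 9 + 10 + 4 = 32.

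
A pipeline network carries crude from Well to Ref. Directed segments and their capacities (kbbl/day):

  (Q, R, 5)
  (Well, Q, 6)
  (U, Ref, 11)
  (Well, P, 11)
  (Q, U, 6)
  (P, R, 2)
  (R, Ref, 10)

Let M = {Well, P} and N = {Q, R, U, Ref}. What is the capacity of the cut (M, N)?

Edges leaving {Well, P}: Well→Q (6), P→R (2).
Cut capacity = 6 + 2 = 8.

8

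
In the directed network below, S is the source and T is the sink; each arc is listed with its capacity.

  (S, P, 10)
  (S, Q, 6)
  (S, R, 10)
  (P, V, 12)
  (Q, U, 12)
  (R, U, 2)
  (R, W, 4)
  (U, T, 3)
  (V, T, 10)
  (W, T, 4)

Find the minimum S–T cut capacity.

17

Augment S→P→V→T: bottleneck 10, flow now 10.
Augment S→Q→U→T: bottleneck 3, flow now 13.
Augment S→R→W→T: bottleneck 4, flow now 17.
No augmenting path remains; maximum flow = 17.
By max-flow min-cut, the minimum cut capacity equals the max flow.
In the residual graph, reachable from S: {S, Q, R, U}.
Min-cut edges: S→P (10), R→W (4), U→T (3); capacity 10 + 4 + 3 = 17.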